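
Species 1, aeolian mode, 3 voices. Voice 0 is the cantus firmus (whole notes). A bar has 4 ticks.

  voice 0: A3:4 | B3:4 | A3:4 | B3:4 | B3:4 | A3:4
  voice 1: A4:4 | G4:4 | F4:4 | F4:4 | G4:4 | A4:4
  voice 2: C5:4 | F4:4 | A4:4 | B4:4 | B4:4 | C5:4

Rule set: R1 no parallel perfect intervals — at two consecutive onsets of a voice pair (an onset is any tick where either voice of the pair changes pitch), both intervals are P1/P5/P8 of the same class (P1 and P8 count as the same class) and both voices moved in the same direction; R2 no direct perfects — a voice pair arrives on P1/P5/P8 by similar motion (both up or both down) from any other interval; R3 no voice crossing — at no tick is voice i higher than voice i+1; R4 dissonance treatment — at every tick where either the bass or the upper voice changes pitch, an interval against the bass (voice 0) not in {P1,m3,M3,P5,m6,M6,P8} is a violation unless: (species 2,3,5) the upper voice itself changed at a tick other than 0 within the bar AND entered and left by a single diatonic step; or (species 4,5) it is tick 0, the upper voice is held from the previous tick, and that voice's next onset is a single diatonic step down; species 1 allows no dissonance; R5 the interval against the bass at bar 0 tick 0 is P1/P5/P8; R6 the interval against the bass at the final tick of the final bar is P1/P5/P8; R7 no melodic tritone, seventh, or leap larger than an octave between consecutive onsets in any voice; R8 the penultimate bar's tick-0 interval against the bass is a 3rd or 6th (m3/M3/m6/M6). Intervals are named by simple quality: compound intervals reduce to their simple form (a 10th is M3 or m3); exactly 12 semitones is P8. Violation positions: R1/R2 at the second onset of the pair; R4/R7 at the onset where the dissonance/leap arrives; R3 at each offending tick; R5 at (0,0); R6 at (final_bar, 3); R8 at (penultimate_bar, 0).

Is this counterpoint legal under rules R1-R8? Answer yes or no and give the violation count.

No (10 violations)

bar 0: v0=A3 v1=A4 v2=C5 (m3)
bar 1: v0=B3 v1=G4 v2=F4 (TT)
bar 2: v0=A3 v1=F4 v2=A4 (P8)
bar 3: v0=B3 v1=F4 v2=B4 (P8)
bar 4: v0=B3 v1=G4 v2=B4 (P8)
bar 5: v0=A3 v1=A4 v2=C5 (m3)
  R5 @ bar0.0: opens on m3
  R3 @ bar1.0: G4 above F4
  R4 @ bar1.0: B3/F4 TT untreated
  R3 @ bar1.1: G4 above F4
  R3 @ bar1.2: G4 above F4
  R3 @ bar1.3: G4 above F4
  R1 @ bar3.0: A3/A4 P8 -> B3/B4 P8 similar
  R4 @ bar3.0: B3/F4 TT untreated
  R8 @ bar4.0: penult P8 not 3rd/6th
  R6 @ bar5.3: closes on m3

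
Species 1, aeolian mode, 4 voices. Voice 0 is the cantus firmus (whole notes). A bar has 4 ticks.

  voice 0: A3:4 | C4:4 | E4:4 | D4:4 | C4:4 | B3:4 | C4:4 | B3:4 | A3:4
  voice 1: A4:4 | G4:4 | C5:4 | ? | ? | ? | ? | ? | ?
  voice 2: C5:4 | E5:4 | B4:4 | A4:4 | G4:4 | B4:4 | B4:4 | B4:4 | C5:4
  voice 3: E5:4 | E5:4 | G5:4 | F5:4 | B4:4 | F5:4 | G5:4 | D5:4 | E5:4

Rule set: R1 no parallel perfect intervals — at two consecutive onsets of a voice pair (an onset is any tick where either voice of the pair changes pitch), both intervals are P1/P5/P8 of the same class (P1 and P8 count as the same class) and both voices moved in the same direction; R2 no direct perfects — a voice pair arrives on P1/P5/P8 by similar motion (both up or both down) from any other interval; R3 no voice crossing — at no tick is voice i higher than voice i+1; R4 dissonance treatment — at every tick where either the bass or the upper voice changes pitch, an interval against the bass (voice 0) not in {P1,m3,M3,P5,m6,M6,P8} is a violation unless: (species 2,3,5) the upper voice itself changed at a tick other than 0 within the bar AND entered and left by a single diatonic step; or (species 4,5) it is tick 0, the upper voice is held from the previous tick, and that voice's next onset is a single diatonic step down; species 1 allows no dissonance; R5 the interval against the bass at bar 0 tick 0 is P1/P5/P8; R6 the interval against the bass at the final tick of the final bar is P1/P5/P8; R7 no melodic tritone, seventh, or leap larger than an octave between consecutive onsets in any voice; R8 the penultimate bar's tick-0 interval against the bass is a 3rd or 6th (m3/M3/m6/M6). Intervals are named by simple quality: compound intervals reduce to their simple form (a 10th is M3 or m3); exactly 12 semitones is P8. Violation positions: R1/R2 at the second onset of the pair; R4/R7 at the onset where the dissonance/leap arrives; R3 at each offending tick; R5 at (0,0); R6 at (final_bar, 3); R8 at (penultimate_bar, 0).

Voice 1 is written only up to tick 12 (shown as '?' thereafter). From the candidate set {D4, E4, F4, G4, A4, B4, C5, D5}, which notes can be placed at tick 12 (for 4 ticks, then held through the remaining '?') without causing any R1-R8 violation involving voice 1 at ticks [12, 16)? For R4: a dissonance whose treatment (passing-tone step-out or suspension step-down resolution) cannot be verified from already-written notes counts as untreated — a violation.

{}

D4: violates R2,R7
E4: violates R4
F4: violates R2
G4: violates R4
A4: violates R2
B4: violates R3
C5: violates R3,R4
D5: violates R3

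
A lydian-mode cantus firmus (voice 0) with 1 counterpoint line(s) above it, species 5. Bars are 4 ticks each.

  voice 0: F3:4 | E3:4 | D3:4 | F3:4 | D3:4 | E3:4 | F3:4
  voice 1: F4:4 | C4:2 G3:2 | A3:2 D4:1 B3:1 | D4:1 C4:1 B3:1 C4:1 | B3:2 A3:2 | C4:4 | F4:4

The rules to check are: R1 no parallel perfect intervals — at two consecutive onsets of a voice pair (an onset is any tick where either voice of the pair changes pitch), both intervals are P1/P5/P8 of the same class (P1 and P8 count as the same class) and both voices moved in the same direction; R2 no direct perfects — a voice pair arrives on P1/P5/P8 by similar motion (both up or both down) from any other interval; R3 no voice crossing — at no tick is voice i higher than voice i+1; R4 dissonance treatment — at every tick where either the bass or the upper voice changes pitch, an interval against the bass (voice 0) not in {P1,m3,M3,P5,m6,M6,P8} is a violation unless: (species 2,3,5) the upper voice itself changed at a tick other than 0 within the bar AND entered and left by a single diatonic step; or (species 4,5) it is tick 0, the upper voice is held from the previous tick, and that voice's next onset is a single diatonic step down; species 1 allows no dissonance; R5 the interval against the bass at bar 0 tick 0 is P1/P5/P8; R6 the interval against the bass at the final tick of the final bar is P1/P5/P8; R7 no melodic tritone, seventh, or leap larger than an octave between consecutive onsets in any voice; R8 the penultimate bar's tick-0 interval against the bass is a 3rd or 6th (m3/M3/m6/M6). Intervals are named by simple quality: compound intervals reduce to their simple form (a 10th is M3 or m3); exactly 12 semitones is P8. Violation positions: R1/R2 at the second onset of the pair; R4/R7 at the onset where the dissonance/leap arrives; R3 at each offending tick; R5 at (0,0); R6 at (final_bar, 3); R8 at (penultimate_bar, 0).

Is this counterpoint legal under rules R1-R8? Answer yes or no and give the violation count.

bar 0: v0=F3 v1=F4 (P8)
bar 1: v0=E3 v1=C4 (m6)
bar 2: v0=D3 v1=A3 (P5)
bar 3: v0=F3 v1=D4 (M6)
bar 4: v0=D3 v1=B3 (M6)
bar 5: v0=E3 v1=C4 (m6)
bar 6: v0=F3 v1=F4 (P8)
  R2 @ bar6.0: E3/C4 m6 -> F3/F4 P8 similar

No (1 violations)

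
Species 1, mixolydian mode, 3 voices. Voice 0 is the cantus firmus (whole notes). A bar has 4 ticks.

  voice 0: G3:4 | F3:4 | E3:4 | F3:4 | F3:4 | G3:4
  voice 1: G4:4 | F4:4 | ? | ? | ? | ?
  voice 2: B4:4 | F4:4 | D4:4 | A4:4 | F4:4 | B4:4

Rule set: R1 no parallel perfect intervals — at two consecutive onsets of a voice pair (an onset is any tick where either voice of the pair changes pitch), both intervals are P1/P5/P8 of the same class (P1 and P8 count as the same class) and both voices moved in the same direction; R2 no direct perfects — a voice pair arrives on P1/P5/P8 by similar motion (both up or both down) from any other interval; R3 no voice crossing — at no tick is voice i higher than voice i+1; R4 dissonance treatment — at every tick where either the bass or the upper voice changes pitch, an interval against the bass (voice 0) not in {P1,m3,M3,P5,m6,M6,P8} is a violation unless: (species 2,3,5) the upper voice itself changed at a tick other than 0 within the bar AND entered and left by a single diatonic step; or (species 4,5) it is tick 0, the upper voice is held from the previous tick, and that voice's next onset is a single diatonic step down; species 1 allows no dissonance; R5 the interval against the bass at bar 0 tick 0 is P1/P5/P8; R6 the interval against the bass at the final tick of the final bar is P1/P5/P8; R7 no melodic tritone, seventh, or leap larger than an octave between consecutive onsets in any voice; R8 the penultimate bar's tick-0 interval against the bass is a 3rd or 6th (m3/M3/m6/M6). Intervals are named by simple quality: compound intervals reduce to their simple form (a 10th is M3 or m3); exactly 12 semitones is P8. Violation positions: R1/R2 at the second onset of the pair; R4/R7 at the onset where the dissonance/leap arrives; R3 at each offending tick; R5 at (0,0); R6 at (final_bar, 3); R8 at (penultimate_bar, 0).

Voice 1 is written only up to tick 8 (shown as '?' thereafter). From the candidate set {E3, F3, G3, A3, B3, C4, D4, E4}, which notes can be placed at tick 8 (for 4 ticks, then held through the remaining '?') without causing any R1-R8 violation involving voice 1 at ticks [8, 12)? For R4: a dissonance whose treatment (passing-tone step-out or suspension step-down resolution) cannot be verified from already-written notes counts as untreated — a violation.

E3: violates R1,R7
F3: violates R4
G3: violates R2,R7
A3: violates R4
B3: violates R2,R7
C4: legal
D4: violates R1,R4
E4: violates R1,R3

{C4}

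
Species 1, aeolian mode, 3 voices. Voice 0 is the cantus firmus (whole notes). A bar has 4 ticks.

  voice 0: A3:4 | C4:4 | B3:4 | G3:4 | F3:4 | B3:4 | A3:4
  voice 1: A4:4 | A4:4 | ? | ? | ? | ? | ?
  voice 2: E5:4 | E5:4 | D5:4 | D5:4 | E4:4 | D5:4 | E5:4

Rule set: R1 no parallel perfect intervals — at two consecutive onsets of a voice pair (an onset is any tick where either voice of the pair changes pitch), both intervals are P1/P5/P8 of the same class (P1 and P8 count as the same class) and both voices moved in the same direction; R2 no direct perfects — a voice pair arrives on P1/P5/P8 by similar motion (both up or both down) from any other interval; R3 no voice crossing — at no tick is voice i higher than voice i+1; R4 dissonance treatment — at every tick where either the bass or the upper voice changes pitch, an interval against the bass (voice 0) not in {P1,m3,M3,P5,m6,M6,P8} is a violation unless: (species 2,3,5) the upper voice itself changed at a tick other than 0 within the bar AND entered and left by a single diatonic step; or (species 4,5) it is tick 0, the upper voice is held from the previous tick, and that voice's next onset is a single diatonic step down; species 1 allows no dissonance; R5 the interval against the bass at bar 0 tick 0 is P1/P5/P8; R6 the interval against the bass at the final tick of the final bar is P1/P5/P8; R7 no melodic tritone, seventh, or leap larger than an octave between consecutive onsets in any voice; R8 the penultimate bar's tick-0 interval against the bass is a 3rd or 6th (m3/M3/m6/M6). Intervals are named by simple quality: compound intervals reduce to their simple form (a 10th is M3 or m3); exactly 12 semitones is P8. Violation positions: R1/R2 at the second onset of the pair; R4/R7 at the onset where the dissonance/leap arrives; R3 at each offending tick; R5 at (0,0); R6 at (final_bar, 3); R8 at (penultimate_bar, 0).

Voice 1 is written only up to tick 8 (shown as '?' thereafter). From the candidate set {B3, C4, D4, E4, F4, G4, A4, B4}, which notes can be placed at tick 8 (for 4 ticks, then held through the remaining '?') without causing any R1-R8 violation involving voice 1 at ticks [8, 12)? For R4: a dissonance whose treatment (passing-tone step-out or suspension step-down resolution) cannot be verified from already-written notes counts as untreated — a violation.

B3: violates R2,R7
C4: violates R4
D4: violates R2
E4: violates R4
F4: violates R4
G4: violates R1
A4: violates R4
B4: legal

{B4}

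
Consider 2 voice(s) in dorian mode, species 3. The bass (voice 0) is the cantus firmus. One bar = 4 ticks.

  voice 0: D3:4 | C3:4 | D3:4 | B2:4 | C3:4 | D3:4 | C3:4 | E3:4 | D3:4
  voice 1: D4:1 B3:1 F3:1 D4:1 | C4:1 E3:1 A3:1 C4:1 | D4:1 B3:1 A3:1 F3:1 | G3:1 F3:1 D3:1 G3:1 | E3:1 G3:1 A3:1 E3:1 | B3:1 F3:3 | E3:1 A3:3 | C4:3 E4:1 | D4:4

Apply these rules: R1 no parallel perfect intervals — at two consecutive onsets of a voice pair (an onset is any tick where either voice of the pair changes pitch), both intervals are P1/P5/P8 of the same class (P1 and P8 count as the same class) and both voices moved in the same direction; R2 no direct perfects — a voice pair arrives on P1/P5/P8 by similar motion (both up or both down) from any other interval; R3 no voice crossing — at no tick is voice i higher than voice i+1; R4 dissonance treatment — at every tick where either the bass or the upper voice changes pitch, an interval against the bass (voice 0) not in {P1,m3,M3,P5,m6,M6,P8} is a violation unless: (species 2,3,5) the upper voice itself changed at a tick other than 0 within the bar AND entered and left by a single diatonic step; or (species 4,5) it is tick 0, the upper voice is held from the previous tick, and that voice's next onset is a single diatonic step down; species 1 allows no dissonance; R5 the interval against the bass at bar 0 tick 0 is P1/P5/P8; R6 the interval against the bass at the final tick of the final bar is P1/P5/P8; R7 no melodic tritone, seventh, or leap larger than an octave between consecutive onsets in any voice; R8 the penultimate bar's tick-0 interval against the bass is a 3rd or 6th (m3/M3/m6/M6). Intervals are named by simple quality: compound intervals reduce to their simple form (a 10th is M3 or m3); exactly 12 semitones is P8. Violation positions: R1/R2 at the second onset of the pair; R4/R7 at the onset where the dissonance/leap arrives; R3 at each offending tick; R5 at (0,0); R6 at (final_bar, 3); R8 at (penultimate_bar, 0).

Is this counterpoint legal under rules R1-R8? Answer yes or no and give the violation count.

No (6 violations)

bar 0: v0=D3 v1=D4 (P8)
bar 1: v0=C3 v1=C4 (P8)
bar 2: v0=D3 v1=D4 (P8)
bar 3: v0=B2 v1=G3 (m6)
bar 4: v0=C3 v1=E3 (M3)
bar 5: v0=D3 v1=B3 (M6)
bar 6: v0=C3 v1=E3 (M3)
bar 7: v0=E3 v1=C4 (m6)
bar 8: v0=D3 v1=D4 (P8)
  R7 @ bar0.2: B3->F3 leap 6st
  R1 @ bar1.0: D3/D4 P8 -> C3/C4 P8 similar
  R1 @ bar2.0: C3/C4 P8 -> D3/D4 P8 similar
  R4 @ bar3.1: B2/F3 TT untreated
  R7 @ bar5.1: B3->F3 leap 6st
  R1 @ bar8.0: E3/E4 P8 -> D3/D4 P8 similar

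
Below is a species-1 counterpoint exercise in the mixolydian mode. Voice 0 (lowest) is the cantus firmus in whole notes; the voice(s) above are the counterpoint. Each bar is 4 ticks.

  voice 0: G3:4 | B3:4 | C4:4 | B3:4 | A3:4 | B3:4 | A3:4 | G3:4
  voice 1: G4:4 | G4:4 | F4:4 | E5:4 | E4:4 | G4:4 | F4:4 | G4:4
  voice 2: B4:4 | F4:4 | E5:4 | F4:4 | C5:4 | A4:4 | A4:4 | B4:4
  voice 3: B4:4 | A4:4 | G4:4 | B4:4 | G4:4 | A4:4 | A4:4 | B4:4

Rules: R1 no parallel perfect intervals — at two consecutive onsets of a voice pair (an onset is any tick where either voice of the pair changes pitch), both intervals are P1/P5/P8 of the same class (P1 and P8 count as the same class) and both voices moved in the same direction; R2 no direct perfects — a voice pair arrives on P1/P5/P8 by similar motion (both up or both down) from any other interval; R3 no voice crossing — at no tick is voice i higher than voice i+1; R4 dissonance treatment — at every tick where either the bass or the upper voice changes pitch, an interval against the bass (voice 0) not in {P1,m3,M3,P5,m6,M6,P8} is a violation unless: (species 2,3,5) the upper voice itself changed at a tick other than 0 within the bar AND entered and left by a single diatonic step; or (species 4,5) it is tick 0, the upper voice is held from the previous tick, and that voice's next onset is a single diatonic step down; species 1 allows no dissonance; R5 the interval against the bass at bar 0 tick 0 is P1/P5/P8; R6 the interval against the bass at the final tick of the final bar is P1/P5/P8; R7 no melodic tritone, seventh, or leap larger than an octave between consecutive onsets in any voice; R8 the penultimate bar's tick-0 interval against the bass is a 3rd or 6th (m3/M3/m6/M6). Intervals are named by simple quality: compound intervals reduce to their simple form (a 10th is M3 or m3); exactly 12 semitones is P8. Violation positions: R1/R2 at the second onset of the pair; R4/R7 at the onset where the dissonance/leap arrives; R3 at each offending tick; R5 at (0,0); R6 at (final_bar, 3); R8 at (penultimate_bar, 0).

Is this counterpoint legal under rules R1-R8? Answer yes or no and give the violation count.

bar 0: v0=G3 v1=G4 v2=B4 v3=B4 (M3)
bar 1: v0=B3 v1=G4 v2=F4 v3=A4 (m7)
bar 2: v0=C4 v1=F4 v2=E5 v3=G4 (P5)
bar 3: v0=B3 v1=E5 v2=F4 v3=B4 (P8)
bar 4: v0=A3 v1=E4 v2=C5 v3=G4 (m7)
bar 5: v0=B3 v1=G4 v2=A4 v3=A4 (m7)
bar 6: v0=A3 v1=F4 v2=A4 v3=A4 (P8)
bar 7: v0=G3 v1=G4 v2=B4 v3=B4 (M3)
  R5 @ bar0.0: opens on M3
  R5 @ bar0.0: opens on M3
  R3 @ bar1.0: G4 above F4
  R4 @ bar1.0: B3/F4 TT untreated
  R4 @ bar1.0: B3/A4 m7 untreated
  R7 @ bar1.0: B4->F4 leap 6st
  R3 @ bar1.1: G4 above F4
  R3 @ bar1.2: G4 above F4
  R3 @ bar1.3: G4 above F4
  R3 @ bar2.0: E5 above G4
  R4 @ bar2.0: C4/F4 P4 untreated
  R7 @ bar2.0: F4->E5 leap 11st
  R3 @ bar2.1: E5 above G4
  R3 @ bar2.2: E5 above G4
  R3 @ bar2.3: E5 above G4
  R3 @ bar3.0: E5 above F4
  R4 @ bar3.0: B3/E5 P4 untreated
  R4 @ bar3.0: B3/F4 TT untreated
  R7 @ bar3.0: F4->E5 leap 11st
  R7 @ bar3.0: E5->F4 leap 11st
  R3 @ bar3.1: E5 above F4
  R3 @ bar3.2: E5 above F4
  R3 @ bar3.3: E5 above F4
  R2 @ bar4.0: B3/E5 P4 -> A3/E4 P5 similar
  R3 @ bar4.0: C5 above G4
  R4 @ bar4.0: A3/G4 m7 untreated
  R3 @ bar4.1: C5 above G4
  R3 @ bar4.2: C5 above G4
  R3 @ bar4.3: C5 above G4
  R4 @ bar5.0: B3/A4 m7 untreated
  R4 @ bar5.0: B3/A4 m7 untreated
  R8 @ bar6.0: penult P8 not 3rd/6th
  R8 @ bar6.0: penult P8 not 3rd/6th
  R1 @ bar7.0: A4/A4 P1 -> B4/B4 P1 similar
  R6 @ bar7.3: closes on M3
  R6 @ bar7.3: closes on M3

No (36 violations)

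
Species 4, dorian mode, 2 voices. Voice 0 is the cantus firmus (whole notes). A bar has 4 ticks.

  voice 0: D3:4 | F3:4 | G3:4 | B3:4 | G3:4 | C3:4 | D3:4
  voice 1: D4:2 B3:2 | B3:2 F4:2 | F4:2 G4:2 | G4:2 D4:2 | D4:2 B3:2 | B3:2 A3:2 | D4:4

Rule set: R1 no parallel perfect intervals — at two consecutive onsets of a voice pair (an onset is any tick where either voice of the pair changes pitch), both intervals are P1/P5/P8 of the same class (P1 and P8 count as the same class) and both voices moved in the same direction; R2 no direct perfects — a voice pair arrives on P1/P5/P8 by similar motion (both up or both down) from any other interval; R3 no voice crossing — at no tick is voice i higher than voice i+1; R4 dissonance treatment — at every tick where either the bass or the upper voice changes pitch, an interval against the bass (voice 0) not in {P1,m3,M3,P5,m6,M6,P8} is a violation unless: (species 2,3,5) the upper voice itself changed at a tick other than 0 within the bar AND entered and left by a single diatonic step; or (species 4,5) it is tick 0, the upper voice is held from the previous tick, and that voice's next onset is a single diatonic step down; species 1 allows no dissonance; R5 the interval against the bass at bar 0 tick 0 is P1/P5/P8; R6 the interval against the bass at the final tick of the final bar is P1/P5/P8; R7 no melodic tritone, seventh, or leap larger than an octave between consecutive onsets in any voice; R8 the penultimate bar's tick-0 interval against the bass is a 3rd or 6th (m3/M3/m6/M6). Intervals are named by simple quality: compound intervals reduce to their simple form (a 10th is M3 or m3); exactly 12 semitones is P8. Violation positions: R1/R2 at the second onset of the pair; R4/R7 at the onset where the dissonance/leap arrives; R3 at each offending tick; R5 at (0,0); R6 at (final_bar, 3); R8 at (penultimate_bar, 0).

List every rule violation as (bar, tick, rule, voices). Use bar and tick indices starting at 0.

(1, 0, R4, (0, 1))
(1, 2, R7, (1,))
(2, 0, R4, (0, 1))
(5, 0, R8, (0, 1))
(6, 0, R2, (0, 1))

bar 0: v0=D3 v1=D4 downbeat P8
bar 1: v0=F3 v1=B3 downbeat TT
bar 2: v0=G3 v1=F4 downbeat m7
bar 3: v0=B3 v1=G4 downbeat m6
bar 4: v0=G3 v1=D4 downbeat P5
bar 5: v0=C3 v1=B3 downbeat M7
bar 6: v0=D3 v1=D4 downbeat P8
  -> R4 @ bar 1 tick 0 v(0, 1): F3/B3 TT untreated
  -> R7 @ bar 1 tick 2 v(1,): B3->F4 leap 6st
  -> R4 @ bar 2 tick 0 v(0, 1): G3/F4 m7 untreated
  -> R8 @ bar 5 tick 0 v(0, 1): penult M7 not 3rd/6th
  -> R2 @ bar 6 tick 0 v(0, 1): C3/A3 M6 -> D3/D4 P8 similar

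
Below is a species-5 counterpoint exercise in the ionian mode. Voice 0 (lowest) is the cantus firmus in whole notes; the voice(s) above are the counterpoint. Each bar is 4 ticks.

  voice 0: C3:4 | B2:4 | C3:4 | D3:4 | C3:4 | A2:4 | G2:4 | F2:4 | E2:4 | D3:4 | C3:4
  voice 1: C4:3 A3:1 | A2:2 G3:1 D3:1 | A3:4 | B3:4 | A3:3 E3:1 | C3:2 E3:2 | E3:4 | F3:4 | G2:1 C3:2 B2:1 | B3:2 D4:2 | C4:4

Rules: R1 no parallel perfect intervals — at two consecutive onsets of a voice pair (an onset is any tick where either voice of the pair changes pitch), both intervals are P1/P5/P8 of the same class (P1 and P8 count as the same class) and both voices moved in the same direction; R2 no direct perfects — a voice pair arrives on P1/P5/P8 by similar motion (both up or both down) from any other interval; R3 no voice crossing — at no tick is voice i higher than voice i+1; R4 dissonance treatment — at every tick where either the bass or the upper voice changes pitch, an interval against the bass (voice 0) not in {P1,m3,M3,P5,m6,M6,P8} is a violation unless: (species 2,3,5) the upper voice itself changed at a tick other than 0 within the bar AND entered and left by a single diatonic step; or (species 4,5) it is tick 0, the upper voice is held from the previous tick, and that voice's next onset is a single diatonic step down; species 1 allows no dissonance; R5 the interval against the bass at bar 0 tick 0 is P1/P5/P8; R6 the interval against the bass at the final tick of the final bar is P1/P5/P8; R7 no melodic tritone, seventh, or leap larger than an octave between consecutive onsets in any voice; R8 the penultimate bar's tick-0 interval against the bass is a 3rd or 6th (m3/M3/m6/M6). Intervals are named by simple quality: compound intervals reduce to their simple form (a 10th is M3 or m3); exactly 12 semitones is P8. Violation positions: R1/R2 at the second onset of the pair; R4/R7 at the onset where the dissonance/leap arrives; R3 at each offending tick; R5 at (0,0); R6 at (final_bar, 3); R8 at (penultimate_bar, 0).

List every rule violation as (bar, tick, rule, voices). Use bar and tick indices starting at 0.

bar 0: v0=C3 v1=C4 downbeat P8
bar 1: v0=B2 v1=A2 downbeat M2
bar 2: v0=C3 v1=A3 downbeat M6
bar 3: v0=D3 v1=B3 downbeat M6
bar 4: v0=C3 v1=A3 downbeat M6
bar 5: v0=A2 v1=C3 downbeat m3
bar 6: v0=G2 v1=E3 downbeat M6
bar 7: v0=F2 v1=F3 downbeat P8
bar 8: v0=E2 v1=G2 downbeat m3
bar 9: v0=D3 v1=B3 downbeat M6
bar 10: v0=C3 v1=C4 downbeat P8
  -> R3 @ bar 1 tick 0 v(0, 1): B2 above A2
  -> R4 @ bar 1 tick 0 v(0, 1): B2/A2 M2 untreated
  -> R3 @ bar 1 tick 1 v(0, 1): B2 above A2
  -> R7 @ bar 1 tick 2 v(1,): A2->G3 leap 10st
  -> R7 @ bar 8 tick 0 v(1,): F3->G2 leap 10st
  -> R7 @ bar 9 tick 0 v(0,): E2->D3 leap 10st
  -> R1 @ bar 10 tick 0 v(0, 1): D3/D4 P8 -> C3/C4 P8 similar

(1, 0, R3, (0, 1))
(1, 0, R4, (0, 1))
(1, 1, R3, (0, 1))
(1, 2, R7, (1,))
(8, 0, R7, (1,))
(9, 0, R7, (0,))
(10, 0, R1, (0, 1))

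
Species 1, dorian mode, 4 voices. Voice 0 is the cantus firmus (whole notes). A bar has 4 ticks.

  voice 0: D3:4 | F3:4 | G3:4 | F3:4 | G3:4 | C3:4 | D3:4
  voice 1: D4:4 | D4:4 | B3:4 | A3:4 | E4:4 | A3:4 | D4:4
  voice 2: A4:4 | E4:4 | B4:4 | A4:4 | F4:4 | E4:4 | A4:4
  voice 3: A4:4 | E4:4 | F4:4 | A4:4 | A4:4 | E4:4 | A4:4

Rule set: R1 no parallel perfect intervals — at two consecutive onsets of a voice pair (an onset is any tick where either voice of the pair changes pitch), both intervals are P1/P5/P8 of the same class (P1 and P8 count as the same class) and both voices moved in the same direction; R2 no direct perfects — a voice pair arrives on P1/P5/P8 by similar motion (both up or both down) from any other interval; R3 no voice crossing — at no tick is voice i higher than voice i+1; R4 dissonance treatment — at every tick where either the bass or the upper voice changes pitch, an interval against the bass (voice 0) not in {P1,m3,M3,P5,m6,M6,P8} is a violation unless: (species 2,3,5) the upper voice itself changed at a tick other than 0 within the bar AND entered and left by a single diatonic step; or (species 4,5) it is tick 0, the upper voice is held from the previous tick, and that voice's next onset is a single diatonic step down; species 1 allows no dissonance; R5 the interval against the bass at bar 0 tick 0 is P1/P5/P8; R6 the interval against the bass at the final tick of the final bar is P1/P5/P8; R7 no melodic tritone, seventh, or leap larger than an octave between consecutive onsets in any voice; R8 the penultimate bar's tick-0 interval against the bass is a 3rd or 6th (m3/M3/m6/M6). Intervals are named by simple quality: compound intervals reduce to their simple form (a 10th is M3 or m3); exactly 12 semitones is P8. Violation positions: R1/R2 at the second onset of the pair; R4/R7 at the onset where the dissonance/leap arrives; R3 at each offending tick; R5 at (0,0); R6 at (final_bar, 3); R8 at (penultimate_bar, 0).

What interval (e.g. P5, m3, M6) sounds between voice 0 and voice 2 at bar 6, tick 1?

voice 0=D3 voice 2=A4 -> P5

P5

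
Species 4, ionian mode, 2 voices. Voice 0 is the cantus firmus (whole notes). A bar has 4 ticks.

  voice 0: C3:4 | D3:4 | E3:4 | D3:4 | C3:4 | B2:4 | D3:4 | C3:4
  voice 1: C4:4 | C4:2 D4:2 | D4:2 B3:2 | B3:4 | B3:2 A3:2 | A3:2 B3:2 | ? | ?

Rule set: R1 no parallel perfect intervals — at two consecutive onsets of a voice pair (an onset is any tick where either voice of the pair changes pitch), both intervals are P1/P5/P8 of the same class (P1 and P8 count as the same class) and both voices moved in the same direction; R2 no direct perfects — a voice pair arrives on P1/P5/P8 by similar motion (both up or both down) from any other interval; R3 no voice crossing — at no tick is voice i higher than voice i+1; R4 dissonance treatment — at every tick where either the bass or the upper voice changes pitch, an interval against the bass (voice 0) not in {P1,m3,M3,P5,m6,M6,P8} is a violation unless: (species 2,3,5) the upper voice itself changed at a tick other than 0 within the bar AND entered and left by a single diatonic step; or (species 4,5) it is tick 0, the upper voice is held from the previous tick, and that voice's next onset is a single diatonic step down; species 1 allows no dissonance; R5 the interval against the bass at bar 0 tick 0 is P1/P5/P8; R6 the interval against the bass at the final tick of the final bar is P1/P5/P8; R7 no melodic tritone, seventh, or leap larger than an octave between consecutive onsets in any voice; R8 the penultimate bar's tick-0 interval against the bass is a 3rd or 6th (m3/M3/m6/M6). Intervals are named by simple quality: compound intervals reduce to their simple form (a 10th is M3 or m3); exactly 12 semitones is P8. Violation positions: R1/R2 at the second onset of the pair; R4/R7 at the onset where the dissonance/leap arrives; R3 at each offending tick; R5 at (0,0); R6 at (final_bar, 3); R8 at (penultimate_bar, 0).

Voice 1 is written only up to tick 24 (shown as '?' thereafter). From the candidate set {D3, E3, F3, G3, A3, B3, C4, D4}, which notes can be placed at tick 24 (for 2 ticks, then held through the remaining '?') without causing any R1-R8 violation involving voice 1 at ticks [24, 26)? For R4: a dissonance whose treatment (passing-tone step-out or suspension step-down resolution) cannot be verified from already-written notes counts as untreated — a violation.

{B3}

D3: violates R8
E3: violates R4,R8
F3: violates R7
G3: violates R4,R8
A3: violates R8
B3: legal
C4: violates R4,R8
D4: violates R1,R8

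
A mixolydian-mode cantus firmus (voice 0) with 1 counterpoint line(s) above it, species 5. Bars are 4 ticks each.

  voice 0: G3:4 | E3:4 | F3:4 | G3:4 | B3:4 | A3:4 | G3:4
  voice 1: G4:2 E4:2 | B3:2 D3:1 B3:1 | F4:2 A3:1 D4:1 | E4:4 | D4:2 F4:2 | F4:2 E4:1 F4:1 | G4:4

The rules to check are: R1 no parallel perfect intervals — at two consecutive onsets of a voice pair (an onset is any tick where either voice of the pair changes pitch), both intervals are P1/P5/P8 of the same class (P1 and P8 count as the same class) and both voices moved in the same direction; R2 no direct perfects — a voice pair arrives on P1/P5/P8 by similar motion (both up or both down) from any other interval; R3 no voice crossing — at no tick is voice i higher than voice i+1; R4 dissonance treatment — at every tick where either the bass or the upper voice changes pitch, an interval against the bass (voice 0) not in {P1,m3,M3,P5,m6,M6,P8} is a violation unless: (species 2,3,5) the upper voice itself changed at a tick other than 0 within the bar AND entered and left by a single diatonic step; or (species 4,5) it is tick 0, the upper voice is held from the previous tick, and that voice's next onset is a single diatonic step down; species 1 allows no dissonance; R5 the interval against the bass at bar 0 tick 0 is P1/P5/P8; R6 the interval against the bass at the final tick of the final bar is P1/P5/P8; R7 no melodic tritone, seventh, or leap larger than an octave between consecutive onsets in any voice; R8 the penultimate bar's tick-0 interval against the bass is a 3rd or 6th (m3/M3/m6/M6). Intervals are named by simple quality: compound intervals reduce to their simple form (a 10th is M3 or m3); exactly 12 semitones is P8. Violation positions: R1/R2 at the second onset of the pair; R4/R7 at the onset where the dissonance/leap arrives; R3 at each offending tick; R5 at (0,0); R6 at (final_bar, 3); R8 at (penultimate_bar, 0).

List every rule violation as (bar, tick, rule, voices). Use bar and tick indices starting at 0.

bar 0: v0=G3 v1=G4 downbeat P8
bar 1: v0=E3 v1=B3 downbeat P5
bar 2: v0=F3 v1=F4 downbeat P8
bar 3: v0=G3 v1=E4 downbeat M6
bar 4: v0=B3 v1=D4 downbeat m3
bar 5: v0=A3 v1=F4 downbeat m6
bar 6: v0=G3 v1=G4 downbeat P8
  -> R2 @ bar 1 tick 0 v(0, 1): G3/E4 M6 -> E3/B3 P5 similar
  -> R3 @ bar 1 tick 2 v(0, 1): E3 above D3
  -> R4 @ bar 1 tick 2 v(0, 1): E3/D3 M2 untreated
  -> R2 @ bar 2 tick 0 v(0, 1): E3/B3 P5 -> F3/F4 P8 similar
  -> R7 @ bar 2 tick 0 v(1,): B3->F4 leap 6st
  -> R4 @ bar 4 tick 2 v(0, 1): B3/F4 TT untreated

(1, 0, R2, (0, 1))
(1, 2, R3, (0, 1))
(1, 2, R4, (0, 1))
(2, 0, R2, (0, 1))
(2, 0, R7, (1,))
(4, 2, R4, (0, 1))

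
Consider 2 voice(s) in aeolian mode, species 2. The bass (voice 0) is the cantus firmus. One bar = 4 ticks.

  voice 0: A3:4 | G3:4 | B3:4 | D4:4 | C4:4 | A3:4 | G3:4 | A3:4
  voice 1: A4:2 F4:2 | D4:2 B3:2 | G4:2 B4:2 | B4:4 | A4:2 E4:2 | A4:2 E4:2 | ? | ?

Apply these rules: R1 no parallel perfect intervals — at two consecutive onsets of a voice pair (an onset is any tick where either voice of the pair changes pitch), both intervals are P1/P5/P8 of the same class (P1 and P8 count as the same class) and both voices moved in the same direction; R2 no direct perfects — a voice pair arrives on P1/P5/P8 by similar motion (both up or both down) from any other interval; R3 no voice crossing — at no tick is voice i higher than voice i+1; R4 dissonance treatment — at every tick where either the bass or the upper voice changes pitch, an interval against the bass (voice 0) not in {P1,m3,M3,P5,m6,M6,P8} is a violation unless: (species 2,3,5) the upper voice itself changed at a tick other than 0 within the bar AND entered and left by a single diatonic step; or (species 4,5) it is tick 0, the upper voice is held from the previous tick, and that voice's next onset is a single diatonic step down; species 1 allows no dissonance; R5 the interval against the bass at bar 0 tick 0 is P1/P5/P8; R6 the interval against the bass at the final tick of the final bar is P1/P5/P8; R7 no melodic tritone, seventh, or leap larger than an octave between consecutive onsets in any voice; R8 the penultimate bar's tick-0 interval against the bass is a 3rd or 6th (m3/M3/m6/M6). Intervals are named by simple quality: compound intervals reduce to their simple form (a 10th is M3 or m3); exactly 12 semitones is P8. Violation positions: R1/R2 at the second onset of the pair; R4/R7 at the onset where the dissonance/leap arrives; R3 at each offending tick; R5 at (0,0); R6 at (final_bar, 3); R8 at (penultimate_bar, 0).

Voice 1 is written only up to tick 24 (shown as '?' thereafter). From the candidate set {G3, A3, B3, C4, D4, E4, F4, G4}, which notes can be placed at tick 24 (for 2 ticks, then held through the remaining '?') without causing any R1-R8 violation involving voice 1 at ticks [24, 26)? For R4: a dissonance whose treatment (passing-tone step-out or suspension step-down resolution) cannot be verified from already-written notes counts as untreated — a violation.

G3: violates R2,R8
A3: violates R4,R8
B3: legal
C4: violates R4,R8
D4: violates R1,R8
E4: legal
F4: violates R4,R8
G4: violates R8

{B3, E4}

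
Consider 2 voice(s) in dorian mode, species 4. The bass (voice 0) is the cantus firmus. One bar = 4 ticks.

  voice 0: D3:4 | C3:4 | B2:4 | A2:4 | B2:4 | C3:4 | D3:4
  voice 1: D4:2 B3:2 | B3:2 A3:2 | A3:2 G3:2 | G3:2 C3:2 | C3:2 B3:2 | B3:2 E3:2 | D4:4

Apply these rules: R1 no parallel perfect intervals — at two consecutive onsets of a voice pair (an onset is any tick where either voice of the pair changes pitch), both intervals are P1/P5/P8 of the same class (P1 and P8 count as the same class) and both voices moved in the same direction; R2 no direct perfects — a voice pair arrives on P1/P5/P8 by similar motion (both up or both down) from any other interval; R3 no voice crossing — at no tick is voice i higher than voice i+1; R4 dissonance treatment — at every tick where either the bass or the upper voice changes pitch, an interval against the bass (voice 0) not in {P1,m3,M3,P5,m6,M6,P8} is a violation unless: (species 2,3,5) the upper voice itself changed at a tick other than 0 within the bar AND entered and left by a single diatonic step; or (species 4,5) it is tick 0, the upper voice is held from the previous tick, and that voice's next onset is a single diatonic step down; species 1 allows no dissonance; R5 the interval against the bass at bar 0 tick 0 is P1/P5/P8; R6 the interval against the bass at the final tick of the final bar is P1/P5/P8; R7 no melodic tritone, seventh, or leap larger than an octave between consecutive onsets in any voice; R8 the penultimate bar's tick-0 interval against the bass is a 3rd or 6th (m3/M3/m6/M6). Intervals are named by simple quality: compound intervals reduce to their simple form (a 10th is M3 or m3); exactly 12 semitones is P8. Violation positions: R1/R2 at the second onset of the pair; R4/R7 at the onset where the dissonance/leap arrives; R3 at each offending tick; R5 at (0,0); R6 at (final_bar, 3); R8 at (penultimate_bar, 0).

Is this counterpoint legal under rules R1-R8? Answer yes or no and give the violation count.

bar 0: v0=D3 v1=D4 (P8)
bar 1: v0=C3 v1=B3 (M7)
bar 2: v0=B2 v1=A3 (m7)
bar 3: v0=A2 v1=G3 (m7)
bar 4: v0=B2 v1=C3 (m2)
bar 5: v0=C3 v1=B3 (M7)
bar 6: v0=D3 v1=D4 (P8)
  R4 @ bar3.0: A2/G3 m7 untreated
  R4 @ bar4.0: B2/C3 m2 untreated
  R7 @ bar4.2: C3->B3 leap 11st
  R4 @ bar5.0: C3/B3 M7 untreated
  R8 @ bar5.0: penult M7 not 3rd/6th
  R2 @ bar6.0: C3/E3 M3 -> D3/D4 P8 similar
  R7 @ bar6.0: E3->D4 leap 10st

No (7 violations)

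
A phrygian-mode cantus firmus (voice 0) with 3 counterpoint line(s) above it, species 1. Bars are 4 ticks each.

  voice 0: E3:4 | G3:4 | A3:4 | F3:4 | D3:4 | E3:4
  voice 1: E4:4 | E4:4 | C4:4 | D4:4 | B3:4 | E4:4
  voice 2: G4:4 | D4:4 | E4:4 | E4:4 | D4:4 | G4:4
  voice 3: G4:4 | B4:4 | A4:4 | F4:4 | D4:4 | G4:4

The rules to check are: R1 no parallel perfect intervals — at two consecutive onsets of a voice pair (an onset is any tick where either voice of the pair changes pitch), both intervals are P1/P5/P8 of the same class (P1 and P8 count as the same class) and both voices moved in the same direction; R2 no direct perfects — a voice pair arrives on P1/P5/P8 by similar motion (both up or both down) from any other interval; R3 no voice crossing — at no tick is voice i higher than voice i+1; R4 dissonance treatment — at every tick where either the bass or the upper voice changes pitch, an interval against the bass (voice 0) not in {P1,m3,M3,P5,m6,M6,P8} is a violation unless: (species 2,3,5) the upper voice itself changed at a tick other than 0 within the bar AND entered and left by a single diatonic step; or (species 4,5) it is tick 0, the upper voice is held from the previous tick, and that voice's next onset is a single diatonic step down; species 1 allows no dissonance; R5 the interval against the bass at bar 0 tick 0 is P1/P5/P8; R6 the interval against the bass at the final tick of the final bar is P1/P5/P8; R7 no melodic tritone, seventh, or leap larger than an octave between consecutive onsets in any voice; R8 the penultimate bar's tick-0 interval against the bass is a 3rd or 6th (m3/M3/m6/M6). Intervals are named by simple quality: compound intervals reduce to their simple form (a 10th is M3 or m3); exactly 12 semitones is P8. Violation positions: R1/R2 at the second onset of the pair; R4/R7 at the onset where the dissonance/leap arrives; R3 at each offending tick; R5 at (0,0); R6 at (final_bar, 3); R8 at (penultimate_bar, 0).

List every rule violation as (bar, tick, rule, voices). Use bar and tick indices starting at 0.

bar 0: v0=E3 v1=E4 v2=G4 v3=G4 downbeat m3
bar 1: v0=G3 v1=E4 v2=D4 v3=B4 downbeat M3
bar 2: v0=A3 v1=C4 v2=E4 v3=A4 downbeat P8
bar 3: v0=F3 v1=D4 v2=E4 v3=F4 downbeat P8
bar 4: v0=D3 v1=B3 v2=D4 v3=D4 downbeat P8
bar 5: v0=E3 v1=E4 v2=G4 v3=G4 downbeat m3
  -> R5 @ bar 0 tick 0 v(0, 2): opens on m3
  -> R5 @ bar 0 tick 0 v(0, 3): opens on m3
  -> R3 @ bar 1 tick 0 v(1, 2): E4 above D4
  -> R3 @ bar 1 tick 1 v(1, 2): E4 above D4
  -> R3 @ bar 1 tick 2 v(1, 2): E4 above D4
  -> R3 @ bar 1 tick 3 v(1, 2): E4 above D4
  -> R1 @ bar 2 tick 0 v(0, 2): G3/D4 P5 -> A3/E4 P5 similar
  -> R1 @ bar 3 tick 0 v(0, 3): A3/A4 P8 -> F3/F4 P8 similar
  -> R4 @ bar 3 tick 0 v(0, 2): F3/E4 M7 untreated
  -> R1 @ bar 4 tick 0 v(0, 3): F3/F4 P8 -> D3/D4 P8 similar
  -> R2 @ bar 4 tick 0 v(0, 2): F3/E4 M7 -> D3/D4 P8 similar
  -> R2 @ bar 4 tick 0 v(2, 3): E4/F4 m2 -> D4/D4 P1 similar
  -> R8 @ bar 4 tick 0 v(0, 2): penult P8 not 3rd/6th
  -> R8 @ bar 4 tick 0 v(0, 3): penult P8 not 3rd/6th
  -> R1 @ bar 5 tick 0 v(2, 3): D4/D4 P1 -> G4/G4 P1 similar
  -> R2 @ bar 5 tick 0 v(0, 1): D3/B3 M6 -> E3/E4 P8 similar
  -> R6 @ bar 5 tick 3 v(0, 2): closes on m3
  -> R6 @ bar 5 tick 3 v(0, 3): closes on m3

(0, 0, R5, (0, 2))
(0, 0, R5, (0, 3))
(1, 0, R3, (1, 2))
(1, 1, R3, (1, 2))
(1, 2, R3, (1, 2))
(1, 3, R3, (1, 2))
(2, 0, R1, (0, 2))
(3, 0, R1, (0, 3))
(3, 0, R4, (0, 2))
(4, 0, R1, (0, 3))
(4, 0, R2, (0, 2))
(4, 0, R2, (2, 3))
(4, 0, R8, (0, 2))
(4, 0, R8, (0, 3))
(5, 0, R1, (2, 3))
(5, 0, R2, (0, 1))
(5, 3, R6, (0, 2))
(5, 3, R6, (0, 3))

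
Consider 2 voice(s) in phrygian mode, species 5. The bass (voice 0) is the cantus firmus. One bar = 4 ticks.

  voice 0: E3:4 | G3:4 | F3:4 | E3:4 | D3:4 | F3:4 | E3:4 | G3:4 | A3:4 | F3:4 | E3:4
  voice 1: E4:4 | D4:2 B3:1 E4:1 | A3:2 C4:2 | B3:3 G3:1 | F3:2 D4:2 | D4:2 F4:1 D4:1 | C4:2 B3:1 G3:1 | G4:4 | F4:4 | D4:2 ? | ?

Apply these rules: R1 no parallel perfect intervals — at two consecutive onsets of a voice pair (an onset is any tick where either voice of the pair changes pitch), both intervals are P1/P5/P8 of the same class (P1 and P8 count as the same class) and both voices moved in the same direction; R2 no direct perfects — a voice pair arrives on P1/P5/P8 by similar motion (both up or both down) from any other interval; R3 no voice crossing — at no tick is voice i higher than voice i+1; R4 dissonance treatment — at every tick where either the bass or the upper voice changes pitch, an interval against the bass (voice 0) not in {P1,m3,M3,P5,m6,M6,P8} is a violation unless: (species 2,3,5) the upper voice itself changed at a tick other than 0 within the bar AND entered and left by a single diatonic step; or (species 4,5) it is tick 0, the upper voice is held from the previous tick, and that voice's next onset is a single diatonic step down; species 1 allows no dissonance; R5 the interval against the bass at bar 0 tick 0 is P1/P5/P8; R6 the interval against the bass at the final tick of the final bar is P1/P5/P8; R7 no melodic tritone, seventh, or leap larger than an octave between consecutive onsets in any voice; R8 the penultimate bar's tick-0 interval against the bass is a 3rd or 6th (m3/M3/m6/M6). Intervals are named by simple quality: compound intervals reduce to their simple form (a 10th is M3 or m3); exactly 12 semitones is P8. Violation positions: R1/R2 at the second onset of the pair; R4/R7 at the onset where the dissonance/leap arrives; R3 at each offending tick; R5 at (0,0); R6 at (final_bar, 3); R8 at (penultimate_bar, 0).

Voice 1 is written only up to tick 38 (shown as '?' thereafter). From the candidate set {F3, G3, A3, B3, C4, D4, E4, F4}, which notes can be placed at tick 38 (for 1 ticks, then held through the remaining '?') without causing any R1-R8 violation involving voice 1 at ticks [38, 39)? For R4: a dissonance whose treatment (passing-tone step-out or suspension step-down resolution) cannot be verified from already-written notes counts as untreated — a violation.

F3: legal
G3: violates R4
A3: legal
B3: violates R4
C4: legal
D4: legal
E4: violates R4
F4: legal

{A3, C4, D4, F3, F4}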